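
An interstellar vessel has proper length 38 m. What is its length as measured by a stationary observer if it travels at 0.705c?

Proper length L₀ = 38 m
γ = 1/√(1 - 0.705²) = 1.410
L = L₀/γ = 38/1.410 = 26.95 m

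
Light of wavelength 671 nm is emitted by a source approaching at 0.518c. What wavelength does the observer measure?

β = 0.518
Wavelength Doppler factor = √(0.482/1.518) = √(0.3175) = 0.5635
λ_obs = 671 × 0.5635 = 378.1 nm (blueshift)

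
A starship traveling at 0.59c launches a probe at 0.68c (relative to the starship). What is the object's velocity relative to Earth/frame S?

u = (u' + v)/(1 + u'v/c²)
Numerator: 0.68 + 0.59 = 1.27
Denominator: 1 + 0.4012 = 1.4012
u = 1.27/1.4012 = 0.9064c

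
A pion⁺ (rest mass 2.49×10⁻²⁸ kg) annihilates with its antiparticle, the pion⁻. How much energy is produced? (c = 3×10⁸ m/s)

Both particles have the same rest mass, so total mass = 2m
E = 2m·c² = 2 × 2.49×10⁻²⁸ × (3×10⁸)²
= 2 × 2.49×10⁻²⁸ × 9×10¹⁶
= 4.482×10⁻¹¹ J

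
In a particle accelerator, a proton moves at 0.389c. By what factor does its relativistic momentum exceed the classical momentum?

p_rel = γmv, p_class = mv
Ratio = γ = 1/√(1 - 0.389²)
= 1/√(0.848679) = 1.085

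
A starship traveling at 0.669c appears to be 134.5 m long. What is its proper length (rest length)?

Contracted length L = 134.5 m
γ = 1/√(1 - 0.669²) = 1.3454
L₀ = γL = 1.3454 × 134.5 = 181.0 m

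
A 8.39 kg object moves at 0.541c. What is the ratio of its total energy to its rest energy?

E = γmc², E₀ = mc²
E/E₀ = γ = 1/√(1 - 0.541²) = 1.189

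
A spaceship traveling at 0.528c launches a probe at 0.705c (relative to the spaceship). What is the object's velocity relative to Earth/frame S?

u = (u' + v)/(1 + u'v/c²)
Numerator: 0.705 + 0.528 = 1.233
Denominator: 1 + 0.37224 = 1.37224
u = 1.233/1.37224 = 0.8985c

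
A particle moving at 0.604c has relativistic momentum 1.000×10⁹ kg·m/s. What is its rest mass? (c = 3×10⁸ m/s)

γ = 1/√(1 - 0.604²) = 1.2547
v = 0.604 × 3×10⁸ = 1.812×10⁸ m/s
m = p/(γv) = 1.000×10⁹/(1.2547 × 1.812×10⁸) = 4.398 kg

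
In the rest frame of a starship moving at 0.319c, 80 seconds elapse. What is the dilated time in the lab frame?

Proper time Δt₀ = 80 seconds
γ = 1/√(1 - 0.319²) = 1.0551
Δt = γΔt₀ = 1.0551 × 80 = 84.41 seconds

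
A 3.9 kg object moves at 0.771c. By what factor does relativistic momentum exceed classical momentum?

p_rel = γmv, p_class = mv
Ratio = γ = 1/√(1 - 0.771²) = 1.570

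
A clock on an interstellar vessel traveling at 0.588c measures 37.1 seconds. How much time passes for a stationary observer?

Proper time Δt₀ = 37.1 seconds
γ = 1/√(1 - 0.588²) = 1.2363
Δt = γΔt₀ = 1.2363 × 37.1 = 45.87 seconds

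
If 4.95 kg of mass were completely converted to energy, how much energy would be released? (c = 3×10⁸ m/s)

Using E = mc²:
c² = (3×10⁸)² = 9×10¹⁶ m²/s²
E = 4.95 × 9×10¹⁶ = 4.455×10¹⁷ J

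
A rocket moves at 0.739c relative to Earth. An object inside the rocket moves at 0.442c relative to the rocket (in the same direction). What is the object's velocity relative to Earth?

u = (u' + v)/(1 + u'v/c²)
Numerator: 0.442 + 0.739 = 1.181
Denominator: 1 + 0.326638 = 1.326638
u = 1.181/1.326638 = 0.8902c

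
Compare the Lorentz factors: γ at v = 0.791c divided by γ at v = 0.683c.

γ₁ = 1/√(1 - 0.791²) = 1.634
γ₂ = 1/√(1 - 0.683²) = 1.369
γ₁/γ₂ = 1.634/1.369 = 1.194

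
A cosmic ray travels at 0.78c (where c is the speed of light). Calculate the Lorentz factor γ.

v/c = 0.78, so (v/c)² = 0.6084
1 - (v/c)² = 0.3916
γ = 1/√(0.3916) = 1.598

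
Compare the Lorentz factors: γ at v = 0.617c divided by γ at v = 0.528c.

γ₁ = 1/√(1 - 0.617²) = 1.271
γ₂ = 1/√(1 - 0.528²) = 1.178
γ₁/γ₂ = 1.271/1.178 = 1.079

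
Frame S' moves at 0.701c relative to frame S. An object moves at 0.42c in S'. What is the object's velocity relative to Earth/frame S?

u = (u' + v)/(1 + u'v/c²)
Numerator: 0.42 + 0.701 = 1.121
Denominator: 1 + 0.29442 = 1.29442
u = 1.121/1.29442 = 0.8660c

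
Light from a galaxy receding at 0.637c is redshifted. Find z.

β = 0.637
(1+β)/(1-β) = 1.637/0.363 = 4.510
√(4.510) = 2.124
z = 2.124 - 1 = 1.124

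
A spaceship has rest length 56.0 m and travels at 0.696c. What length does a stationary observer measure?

Proper length L₀ = 56.0 m
γ = 1/√(1 - 0.696²) = 1.3927
L = L₀/γ = 56.0/1.3927 = 40.21 m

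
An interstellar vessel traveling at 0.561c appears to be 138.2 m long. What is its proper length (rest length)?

Contracted length L = 138.2 m
γ = 1/√(1 - 0.561²) = 1.208
L₀ = γL = 1.208 × 138.2 = 166.9 m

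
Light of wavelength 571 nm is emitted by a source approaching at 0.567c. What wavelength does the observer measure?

β = 0.567
Wavelength Doppler factor = √(0.433/1.567) = √(0.27632) = 0.5257
λ_obs = 571 × 0.5257 = 300.2 nm (blueshift)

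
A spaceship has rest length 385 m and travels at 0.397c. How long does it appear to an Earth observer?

Proper length L₀ = 385 m
γ = 1/√(1 - 0.397²) = 1.0895
L = L₀/γ = 385/1.0895 = 353.4 m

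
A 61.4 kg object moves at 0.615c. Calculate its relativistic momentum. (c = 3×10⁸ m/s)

γ = 1/√(1 - 0.615²) = 1.2682
v = 0.615 × 3×10⁸ = 1.845×10⁸ m/s
p = γmv = 1.2682 × 61.4 × 1.845×10⁸ = 1.437×10¹⁰ kg·m/s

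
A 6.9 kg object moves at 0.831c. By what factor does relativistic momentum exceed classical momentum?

p_rel = γmv, p_class = mv
Ratio = γ = 1/√(1 - 0.831²) = 1.798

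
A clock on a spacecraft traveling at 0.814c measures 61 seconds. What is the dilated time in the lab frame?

Proper time Δt₀ = 61 seconds
γ = 1/√(1 - 0.814²) = 1.722
Δt = γΔt₀ = 1.722 × 61 = 105.0 seconds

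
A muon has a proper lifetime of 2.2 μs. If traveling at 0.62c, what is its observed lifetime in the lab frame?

Proper lifetime τ₀ = 2.2 μs
γ = 1/√(1 - 0.62²) = 1.2745
τ = γτ₀ = 1.2745 × 2.2 μs = 2.804 μs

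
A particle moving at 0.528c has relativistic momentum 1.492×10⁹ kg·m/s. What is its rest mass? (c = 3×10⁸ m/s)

γ = 1/√(1 - 0.528²) = 1.1775
v = 0.528 × 3×10⁸ = 1.584×10⁸ m/s
m = p/(γv) = 1.492×10⁹/(1.1775 × 1.584×10⁸) = 7.999 kg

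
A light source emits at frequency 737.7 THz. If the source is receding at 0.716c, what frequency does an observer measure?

β = v/c = 0.716
(1-β)/(1+β) = 0.284/1.716 = 0.1655
Doppler factor = √(0.1655) = 0.4068
f_obs = 737.7 × 0.4068 = 300.1 THz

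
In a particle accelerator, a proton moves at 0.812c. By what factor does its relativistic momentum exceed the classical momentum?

p_rel = γmv, p_class = mv
Ratio = γ = 1/√(1 - 0.812²)
= 1/√(0.340656) = 1.713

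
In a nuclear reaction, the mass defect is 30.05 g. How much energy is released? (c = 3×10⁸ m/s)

Convert mass defect: Δm = 30.05 g = 0.03005 kg
E = Δm·c² = 0.03005 × (3×10⁸)²
= 0.03005 × 9×10¹⁶ = 2.705×10¹⁵ J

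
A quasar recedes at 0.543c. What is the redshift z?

β = 0.543
(1+β)/(1-β) = 1.543/0.457 = 3.3764
√(3.3764) = 1.8375
z = 1.8375 - 1 = 0.8375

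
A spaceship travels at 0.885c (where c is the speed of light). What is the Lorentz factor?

v/c = 0.885, so (v/c)² = 0.783225
1 - (v/c)² = 0.216775
γ = 1/√(0.216775) = 2.148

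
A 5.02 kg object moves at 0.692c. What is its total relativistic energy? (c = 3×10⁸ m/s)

γ = 1/√(1 - 0.692²) = 1.38524
mc² = 5.02 × (3×10⁸)² = 4.518×10¹⁷ J
E = γmc² = 1.38524 × 4.518×10¹⁷ = 6.259×10¹⁷ J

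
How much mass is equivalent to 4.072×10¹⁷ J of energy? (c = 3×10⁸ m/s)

From E = mc², we get m = E/c²
c² = (3×10⁸)² = 9×10¹⁶ m²/s²
m = 4.072×10¹⁷ / 9×10¹⁶ = 4.524 kg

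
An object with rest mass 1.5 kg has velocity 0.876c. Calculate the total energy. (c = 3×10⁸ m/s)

γ = 1/√(1 - 0.876²) = 2.073
mc² = 1.5 × (3×10⁸)² = 1.350×10¹⁷ J
E = γmc² = 2.073 × 1.350×10¹⁷ = 2.799×10¹⁷ J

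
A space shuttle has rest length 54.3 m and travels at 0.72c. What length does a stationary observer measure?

Proper length L₀ = 54.3 m
γ = 1/√(1 - 0.72²) = 1.441
L = L₀/γ = 54.3/1.441 = 37.68 m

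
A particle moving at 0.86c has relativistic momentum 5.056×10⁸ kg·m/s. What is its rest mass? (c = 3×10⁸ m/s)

γ = 1/√(1 - 0.86²) = 1.9597
v = 0.86 × 3×10⁸ = 2.580×10⁸ m/s
m = p/(γv) = 5.056×10⁸/(1.9597 × 2.580×10⁸) = 1.000 kg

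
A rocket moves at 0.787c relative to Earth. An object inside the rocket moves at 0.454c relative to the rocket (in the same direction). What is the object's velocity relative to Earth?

u = (u' + v)/(1 + u'v/c²)
Numerator: 0.454 + 0.787 = 1.241
Denominator: 1 + 0.357298 = 1.357298
u = 1.241/1.357298 = 0.9143c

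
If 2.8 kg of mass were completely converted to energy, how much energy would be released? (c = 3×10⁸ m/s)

Using E = mc²:
c² = (3×10⁸)² = 9×10¹⁶ m²/s²
E = 2.8 × 9×10¹⁶ = 2.520×10¹⁷ J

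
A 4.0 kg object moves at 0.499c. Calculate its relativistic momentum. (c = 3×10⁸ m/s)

γ = 1/√(1 - 0.499²) = 1.154
v = 0.499 × 3×10⁸ = 1.497×10⁸ m/s
p = γmv = 1.154 × 4.0 × 1.497×10⁸ = 6.910×10⁸ kg·m/s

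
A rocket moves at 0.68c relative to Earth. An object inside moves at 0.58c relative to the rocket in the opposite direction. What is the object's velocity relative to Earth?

Object's velocity in rocket frame is u' = -0.58c
u = (u' + v)/(1 + u'v/c²) = (v - 0.58)/(1 - 0.58·v/c²)
Numerator: 0.68 - 0.58 = 0.1
Denominator: 1 - 0.3944 = 0.6056
u = 0.1/0.6056 = 0.1651c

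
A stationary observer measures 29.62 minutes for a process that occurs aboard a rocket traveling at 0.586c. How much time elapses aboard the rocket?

Dilated time Δt = 29.62 minutes
γ = 1/√(1 - 0.586²) = 1.234
Δt₀ = Δt/γ = 29.62/1.234 = 24.00 minutes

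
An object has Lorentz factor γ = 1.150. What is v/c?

From γ = 1/√(1 - v²/c²):
1/γ² = 1/1.150² = 0.75614
v²/c² = 1 - 0.75614 = 0.24386
v/c = √(0.24386) = 0.4938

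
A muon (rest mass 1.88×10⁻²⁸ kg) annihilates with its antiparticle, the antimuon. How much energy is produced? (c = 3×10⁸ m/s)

Both particles have the same rest mass, so total mass = 2m
E = 2m·c² = 2 × 1.88×10⁻²⁸ × (3×10⁸)²
= 2 × 1.88×10⁻²⁸ × 9×10¹⁶
= 3.384×10⁻¹¹ J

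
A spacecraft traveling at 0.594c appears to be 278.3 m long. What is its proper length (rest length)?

Contracted length L = 278.3 m
γ = 1/√(1 - 0.594²) = 1.243
L₀ = γL = 1.243 × 278.3 = 345.9 m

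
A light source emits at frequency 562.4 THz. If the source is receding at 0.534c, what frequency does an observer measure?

β = v/c = 0.534
(1-β)/(1+β) = 0.466/1.534 = 0.3038
Doppler factor = √(0.3038) = 0.5512
f_obs = 562.4 × 0.5512 = 310.0 THz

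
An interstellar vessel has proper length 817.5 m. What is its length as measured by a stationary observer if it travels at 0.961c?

Proper length L₀ = 817.5 m
γ = 1/√(1 - 0.961²) = 3.616
L = L₀/γ = 817.5/3.616 = 226.1 m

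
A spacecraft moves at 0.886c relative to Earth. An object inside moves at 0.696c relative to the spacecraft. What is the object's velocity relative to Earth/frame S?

u = (u' + v)/(1 + u'v/c²)
Numerator: 0.696 + 0.886 = 1.582
Denominator: 1 + 0.616656 = 1.616656
u = 1.582/1.616656 = 0.9786c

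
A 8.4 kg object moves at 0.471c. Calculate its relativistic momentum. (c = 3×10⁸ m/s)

γ = 1/√(1 - 0.471²) = 1.134
v = 0.471 × 3×10⁸ = 1.413×10⁸ m/s
p = γmv = 1.134 × 8.4 × 1.413×10⁸ = 1.346×10⁹ kg·m/s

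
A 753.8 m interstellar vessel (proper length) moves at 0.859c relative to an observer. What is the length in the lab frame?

Proper length L₀ = 753.8 m
γ = 1/√(1 - 0.859²) = 1.9532
L = L₀/γ = 753.8/1.9532 = 385.9 m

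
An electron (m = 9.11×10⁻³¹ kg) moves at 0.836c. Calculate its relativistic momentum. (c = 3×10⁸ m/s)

γ = 1/√(1 - 0.836²) = 1.8224
v = 0.836 × 3×10⁸ = 2.508×10⁸ m/s
p = γmv = 1.8224 × 9.11×10⁻³¹ × 2.508×10⁸ = 4.164×10⁻²² kg·m/s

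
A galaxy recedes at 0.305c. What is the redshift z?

β = 0.305
(1+β)/(1-β) = 1.305/0.695 = 1.8777
√(1.8777) = 1.3703
z = 1.3703 - 1 = 0.3703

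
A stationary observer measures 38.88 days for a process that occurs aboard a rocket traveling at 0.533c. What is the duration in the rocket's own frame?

Dilated time Δt = 38.88 days
γ = 1/√(1 - 0.533²) = 1.1819
Δt₀ = Δt/γ = 38.88/1.1819 = 32.90 days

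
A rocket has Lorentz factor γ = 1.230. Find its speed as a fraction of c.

From γ = 1/√(1 - v²/c²):
1/γ² = 1/1.230² = 0.66098
v²/c² = 1 - 0.66098 = 0.33902
v/c = √(0.33902) = 0.5823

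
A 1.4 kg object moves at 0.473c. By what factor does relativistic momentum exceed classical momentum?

p_rel = γmv, p_class = mv
Ratio = γ = 1/√(1 - 0.473²) = 1.135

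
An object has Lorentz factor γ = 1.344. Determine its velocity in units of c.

From γ = 1/√(1 - v²/c²):
1/γ² = 1/1.344² = 0.5536
v²/c² = 1 - 0.5536 = 0.4464
v/c = √(0.4464) = 0.6681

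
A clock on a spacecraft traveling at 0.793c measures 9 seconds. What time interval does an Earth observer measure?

Proper time Δt₀ = 9 seconds
γ = 1/√(1 - 0.793²) = 1.641
Δt = γΔt₀ = 1.641 × 9 = 14.77 seconds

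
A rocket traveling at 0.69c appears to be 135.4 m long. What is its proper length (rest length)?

Contracted length L = 135.4 m
γ = 1/√(1 - 0.69²) = 1.382
L₀ = γL = 1.382 × 135.4 = 187.1 m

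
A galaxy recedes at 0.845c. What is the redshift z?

β = 0.845
(1+β)/(1-β) = 1.845/0.155 = 11.90
√(11.90) = 3.450
z = 3.450 - 1 = 2.450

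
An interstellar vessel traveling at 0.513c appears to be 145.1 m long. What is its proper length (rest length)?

Contracted length L = 145.1 m
γ = 1/√(1 - 0.513²) = 1.165
L₀ = γL = 1.165 × 145.1 = 169.0 m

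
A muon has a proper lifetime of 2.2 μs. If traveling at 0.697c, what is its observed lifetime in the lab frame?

Proper lifetime τ₀ = 2.2 μs
γ = 1/√(1 - 0.697²) = 1.3946
τ = γτ₀ = 1.3946 × 2.2 μs = 3.068 μs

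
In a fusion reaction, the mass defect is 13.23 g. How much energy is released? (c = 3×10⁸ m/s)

Convert mass defect: Δm = 13.23 g = 0.01323 kg
E = Δm·c² = 0.01323 × (3×10⁸)²
= 0.01323 × 9×10¹⁶ = 1.191×10¹⁵ J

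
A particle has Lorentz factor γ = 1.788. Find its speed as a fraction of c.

From γ = 1/√(1 - v²/c²):
1/γ² = 1/1.788² = 0.3128
v²/c² = 1 - 0.3128 = 0.6872
v/c = √(0.6872) = 0.8290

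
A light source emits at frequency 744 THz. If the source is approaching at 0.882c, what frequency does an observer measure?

β = v/c = 0.882
(1+β)/(1-β) = 1.882/0.118 = 15.949
Doppler factor = √(15.949) = 3.9936
f_obs = 744 × 3.9936 = 2971 THz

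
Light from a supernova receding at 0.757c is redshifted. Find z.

β = 0.757
(1+β)/(1-β) = 1.757/0.243 = 7.230
√(7.230) = 2.689
z = 2.689 - 1 = 1.689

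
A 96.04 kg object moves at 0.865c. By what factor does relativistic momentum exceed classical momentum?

p_rel = γmv, p_class = mv
Ratio = γ = 1/√(1 - 0.865²) = 1.993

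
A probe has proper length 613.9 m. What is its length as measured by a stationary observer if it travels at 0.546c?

Proper length L₀ = 613.9 m
γ = 1/√(1 - 0.546²) = 1.1936
L = L₀/γ = 613.9/1.1936 = 514.3 m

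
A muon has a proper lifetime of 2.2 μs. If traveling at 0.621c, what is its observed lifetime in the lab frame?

Proper lifetime τ₀ = 2.2 μs
γ = 1/√(1 - 0.621²) = 1.276
τ = γτ₀ = 1.276 × 2.2 μs = 2.807 μs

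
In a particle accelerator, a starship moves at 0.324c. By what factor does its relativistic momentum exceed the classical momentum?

p_rel = γmv, p_class = mv
Ratio = γ = 1/√(1 - 0.324²)
= 1/√(0.895024) = 1.057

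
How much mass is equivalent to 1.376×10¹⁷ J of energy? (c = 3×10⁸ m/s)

From E = mc², we get m = E/c²
c² = (3×10⁸)² = 9×10¹⁶ m²/s²
m = 1.376×10¹⁷ / 9×10¹⁶ = 1.529 kg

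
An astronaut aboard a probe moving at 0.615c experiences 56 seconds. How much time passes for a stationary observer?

Proper time Δt₀ = 56 seconds
γ = 1/√(1 - 0.615²) = 1.2682
Δt = γΔt₀ = 1.2682 × 56 = 71.02 seconds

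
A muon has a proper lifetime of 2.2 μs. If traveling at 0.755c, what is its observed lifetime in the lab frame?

Proper lifetime τ₀ = 2.2 μs
γ = 1/√(1 - 0.755²) = 1.525
τ = γτ₀ = 1.525 × 2.2 μs = 3.355 μs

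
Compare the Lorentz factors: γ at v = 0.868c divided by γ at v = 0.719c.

γ₁ = 1/√(1 - 0.868²) = 2.014
γ₂ = 1/√(1 - 0.719²) = 1.439
γ₁/γ₂ = 2.014/1.439 = 1.400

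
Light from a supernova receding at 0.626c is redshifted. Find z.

β = 0.626
(1+β)/(1-β) = 1.626/0.374 = 4.348
√(4.348) = 2.085
z = 2.085 - 1 = 1.085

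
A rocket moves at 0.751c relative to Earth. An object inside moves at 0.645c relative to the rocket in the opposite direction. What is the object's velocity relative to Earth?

Object's velocity in rocket frame is u' = -0.645c
u = (u' + v)/(1 + u'v/c²) = (v - 0.645)/(1 - 0.645·v/c²)
Numerator: 0.751 - 0.645 = 0.106
Denominator: 1 - 0.484395 = 0.515605
u = 0.106/0.515605 = 0.2056c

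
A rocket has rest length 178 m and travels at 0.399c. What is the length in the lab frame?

Proper length L₀ = 178 m
γ = 1/√(1 - 0.399²) = 1.091
L = L₀/γ = 178/1.091 = 163.2 m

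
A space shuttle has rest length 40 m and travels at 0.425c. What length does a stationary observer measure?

Proper length L₀ = 40 m
γ = 1/√(1 - 0.425²) = 1.1047
L = L₀/γ = 40/1.1047 = 36.21 m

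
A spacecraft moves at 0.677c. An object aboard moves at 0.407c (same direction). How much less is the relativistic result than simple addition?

Classical: u' + v = 0.407 + 0.677 = 1.084c
Relativistic: u = (0.407 + 0.677)/(1 + 0.275539) = 1.084/1.275539 = 0.8498c
Difference: 1.084 - 0.8498 = 0.2342c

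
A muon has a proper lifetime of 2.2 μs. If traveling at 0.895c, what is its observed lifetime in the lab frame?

Proper lifetime τ₀ = 2.2 μs
γ = 1/√(1 - 0.895²) = 2.242
τ = γτ₀ = 2.242 × 2.2 μs = 4.932 μs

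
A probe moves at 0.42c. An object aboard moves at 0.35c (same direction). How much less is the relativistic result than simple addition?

Classical: u' + v = 0.35 + 0.42 = 0.77c
Relativistic: u = (0.35 + 0.42)/(1 + 0.147) = 0.77/1.147 = 0.67132c
Difference: 0.77 - 0.67132 = 0.09868c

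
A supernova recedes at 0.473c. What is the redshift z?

β = 0.473
(1+β)/(1-β) = 1.473/0.527 = 2.795
√(2.795) = 1.6718
z = 1.6718 - 1 = 0.6718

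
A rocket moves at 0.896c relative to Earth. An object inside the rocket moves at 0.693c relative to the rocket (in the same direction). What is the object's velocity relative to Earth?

u = (u' + v)/(1 + u'v/c²)
Numerator: 0.693 + 0.896 = 1.589
Denominator: 1 + 0.620928 = 1.620928
u = 1.589/1.620928 = 0.9803c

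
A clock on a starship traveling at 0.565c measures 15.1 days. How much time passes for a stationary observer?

Proper time Δt₀ = 15.1 days
γ = 1/√(1 - 0.565²) = 1.212
Δt = γΔt₀ = 1.212 × 15.1 = 18.30 days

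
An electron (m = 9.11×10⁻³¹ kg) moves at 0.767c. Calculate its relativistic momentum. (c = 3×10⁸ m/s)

γ = 1/√(1 - 0.767²) = 1.5585
v = 0.767 × 3×10⁸ = 2.301×10⁸ m/s
p = γmv = 1.5585 × 9.11×10⁻³¹ × 2.301×10⁸ = 3.267×10⁻²² kg·m/s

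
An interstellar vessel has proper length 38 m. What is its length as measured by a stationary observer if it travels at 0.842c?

Proper length L₀ = 38 m
γ = 1/√(1 - 0.842²) = 1.854
L = L₀/γ = 38/1.854 = 20.50 m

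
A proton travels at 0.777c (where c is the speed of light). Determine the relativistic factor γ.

v/c = 0.777, so (v/c)² = 0.603729
1 - (v/c)² = 0.396271
γ = 1/√(0.396271) = 1.589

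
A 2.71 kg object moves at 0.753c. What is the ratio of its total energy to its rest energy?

E = γmc², E₀ = mc²
E/E₀ = γ = 1/√(1 - 0.753²) = 1.520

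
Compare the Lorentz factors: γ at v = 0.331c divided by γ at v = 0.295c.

γ₁ = 1/√(1 - 0.331²) = 1.0597
γ₂ = 1/√(1 - 0.295²) = 1.0466
γ₁/γ₂ = 1.0597/1.0466 = 1.013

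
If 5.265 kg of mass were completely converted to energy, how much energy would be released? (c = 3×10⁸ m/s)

Using E = mc²:
c² = (3×10⁸)² = 9×10¹⁶ m²/s²
E = 5.265 × 9×10¹⁶ = 4.739×10¹⁷ J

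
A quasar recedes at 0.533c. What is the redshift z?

β = 0.533
(1+β)/(1-β) = 1.533/0.467 = 3.2827
√(3.2827) = 1.8118
z = 1.8118 - 1 = 0.8118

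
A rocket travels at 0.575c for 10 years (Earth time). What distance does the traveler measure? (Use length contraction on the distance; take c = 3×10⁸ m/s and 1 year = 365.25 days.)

Earth distance: d = v × t = 0.575c × 10 yr = 5.4437×10¹⁶ m
γ = 1.2223
d' = d/γ = 5.4437×10¹⁶/1.2223 = 4.454×10¹⁶ m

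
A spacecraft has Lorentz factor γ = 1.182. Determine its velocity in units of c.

From γ = 1/√(1 - v²/c²):
1/γ² = 1/1.182² = 0.7158
v²/c² = 1 - 0.7158 = 0.2842
v/c = √(0.2842) = 0.5331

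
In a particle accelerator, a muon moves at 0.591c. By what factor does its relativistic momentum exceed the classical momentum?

p_rel = γmv, p_class = mv
Ratio = γ = 1/√(1 - 0.591²)
= 1/√(0.650719) = 1.240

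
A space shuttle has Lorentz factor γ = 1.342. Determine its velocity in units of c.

From γ = 1/√(1 - v²/c²):
1/γ² = 1/1.342² = 0.5553
v²/c² = 1 - 0.5553 = 0.4447
v/c = √(0.4447) = 0.6669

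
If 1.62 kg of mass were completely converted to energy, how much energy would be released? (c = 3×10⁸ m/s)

Using E = mc²:
c² = (3×10⁸)² = 9×10¹⁶ m²/s²
E = 1.62 × 9×10¹⁶ = 1.458×10¹⁷ J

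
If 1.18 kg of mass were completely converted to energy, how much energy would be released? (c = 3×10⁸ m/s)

Using E = mc²:
c² = (3×10⁸)² = 9×10¹⁶ m²/s²
E = 1.18 × 9×10¹⁶ = 1.062×10¹⁷ J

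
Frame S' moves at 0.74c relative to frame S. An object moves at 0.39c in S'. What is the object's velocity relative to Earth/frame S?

u = (u' + v)/(1 + u'v/c²)
Numerator: 0.39 + 0.74 = 1.13
Denominator: 1 + 0.2886 = 1.2886
u = 1.13/1.2886 = 0.8769c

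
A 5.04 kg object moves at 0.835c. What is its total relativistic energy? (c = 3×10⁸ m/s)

γ = 1/√(1 - 0.835²) = 1.8174
mc² = 5.04 × (3×10⁸)² = 4.536×10¹⁷ J
E = γmc² = 1.8174 × 4.536×10¹⁷ = 8.244×10¹⁷ J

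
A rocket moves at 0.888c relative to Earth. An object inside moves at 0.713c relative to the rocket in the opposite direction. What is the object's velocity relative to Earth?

Object's velocity in rocket frame is u' = -0.713c
u = (u' + v)/(1 + u'v/c²) = (v - 0.713)/(1 - 0.713·v/c²)
Numerator: 0.888 - 0.713 = 0.175
Denominator: 1 - 0.633144 = 0.366856
u = 0.175/0.366856 = 0.4770c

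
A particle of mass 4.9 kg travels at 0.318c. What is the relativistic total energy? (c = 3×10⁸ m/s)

γ = 1/√(1 - 0.318²) = 1.05475
mc² = 4.9 × (3×10⁸)² = 4.410×10¹⁷ J
E = γmc² = 1.05475 × 4.410×10¹⁷ = 4.651×10¹⁷ J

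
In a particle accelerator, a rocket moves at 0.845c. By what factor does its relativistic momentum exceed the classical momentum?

p_rel = γmv, p_class = mv
Ratio = γ = 1/√(1 - 0.845²)
= 1/√(0.285975) = 1.870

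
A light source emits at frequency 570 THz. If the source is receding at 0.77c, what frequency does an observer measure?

β = v/c = 0.77
(1-β)/(1+β) = 0.23/1.77 = 0.12994
Doppler factor = √(0.12994) = 0.3605
f_obs = 570 × 0.3605 = 205.5 THz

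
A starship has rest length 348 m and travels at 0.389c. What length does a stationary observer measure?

Proper length L₀ = 348 m
γ = 1/√(1 - 0.389²) = 1.0855
L = L₀/γ = 348/1.0855 = 320.6 m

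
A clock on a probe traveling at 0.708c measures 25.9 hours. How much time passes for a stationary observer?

Proper time Δt₀ = 25.9 hours
γ = 1/√(1 - 0.708²) = 1.416
Δt = γΔt₀ = 1.416 × 25.9 = 36.67 hours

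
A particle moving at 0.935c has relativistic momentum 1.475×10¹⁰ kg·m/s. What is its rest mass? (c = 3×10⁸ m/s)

γ = 1/√(1 - 0.935²) = 2.820
v = 0.935 × 3×10⁸ = 2.805×10⁸ m/s
m = p/(γv) = 1.475×10¹⁰/(2.820 × 2.805×10⁸) = 18.65 kg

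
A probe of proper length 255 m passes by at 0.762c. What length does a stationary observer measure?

Proper length L₀ = 255 m
γ = 1/√(1 - 0.762²) = 1.5442
L = L₀/γ = 255/1.5442 = 165.1 m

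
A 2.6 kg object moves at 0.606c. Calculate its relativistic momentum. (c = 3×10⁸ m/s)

γ = 1/√(1 - 0.606²) = 1.257
v = 0.606 × 3×10⁸ = 1.818×10⁸ m/s
p = γmv = 1.257 × 2.6 × 1.818×10⁸ = 5.942×10⁸ kg·m/s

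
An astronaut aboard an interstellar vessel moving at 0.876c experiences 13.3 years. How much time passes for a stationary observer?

Proper time Δt₀ = 13.3 years
γ = 1/√(1 - 0.876²) = 2.0734
Δt = γΔt₀ = 2.0734 × 13.3 = 27.58 years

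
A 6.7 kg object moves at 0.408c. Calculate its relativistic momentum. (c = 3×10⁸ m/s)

γ = 1/√(1 - 0.408²) = 1.0953
v = 0.408 × 3×10⁸ = 1.224×10⁸ m/s
p = γmv = 1.0953 × 6.7 × 1.224×10⁸ = 8.982×10⁸ kg·m/s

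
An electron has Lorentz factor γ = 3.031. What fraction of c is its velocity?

From γ = 1/√(1 - v²/c²):
1/γ² = 1/3.031² = 0.1088
v²/c² = 1 - 0.1088 = 0.8912
v/c = √(0.8912) = 0.9440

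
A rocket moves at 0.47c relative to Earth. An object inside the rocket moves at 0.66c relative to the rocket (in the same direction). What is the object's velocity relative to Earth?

u = (u' + v)/(1 + u'v/c²)
Numerator: 0.66 + 0.47 = 1.13
Denominator: 1 + 0.3102 = 1.3102
u = 1.13/1.3102 = 0.8625c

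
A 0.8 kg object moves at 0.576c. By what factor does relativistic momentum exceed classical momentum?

p_rel = γmv, p_class = mv
Ratio = γ = 1/√(1 - 0.576²) = 1.223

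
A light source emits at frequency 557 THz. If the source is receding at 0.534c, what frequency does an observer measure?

β = v/c = 0.534
(1-β)/(1+β) = 0.466/1.534 = 0.3038
Doppler factor = √(0.3038) = 0.5512
f_obs = 557 × 0.5512 = 307.0 THz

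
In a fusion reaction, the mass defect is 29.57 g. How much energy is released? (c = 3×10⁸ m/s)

Convert mass defect: Δm = 29.57 g = 0.02957 kg
E = Δm·c² = 0.02957 × (3×10⁸)²
= 0.02957 × 9×10¹⁶ = 2.661×10¹⁵ J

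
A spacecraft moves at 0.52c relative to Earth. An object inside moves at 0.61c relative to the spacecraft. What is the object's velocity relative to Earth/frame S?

u = (u' + v)/(1 + u'v/c²)
Numerator: 0.61 + 0.52 = 1.13
Denominator: 1 + 0.3172 = 1.3172
u = 1.13/1.3172 = 0.8579c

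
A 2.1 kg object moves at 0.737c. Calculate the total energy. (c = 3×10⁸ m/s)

γ = 1/√(1 - 0.737²) = 1.4795
mc² = 2.1 × (3×10⁸)² = 1.890×10¹⁷ J
E = γmc² = 1.4795 × 1.890×10¹⁷ = 2.796×10¹⁷ J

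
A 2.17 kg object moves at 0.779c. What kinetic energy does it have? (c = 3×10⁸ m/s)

γ = 1/√(1 - 0.779²) = 1.5948
γ - 1 = 0.5948
KE = (γ-1)mc² = 0.5948 × 2.17 × (3×10⁸)² = 1.162×10¹⁷ J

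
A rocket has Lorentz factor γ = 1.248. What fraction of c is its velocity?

From γ = 1/√(1 - v²/c²):
1/γ² = 1/1.248² = 0.64205
v²/c² = 1 - 0.64205 = 0.35795
v/c = √(0.35795) = 0.5983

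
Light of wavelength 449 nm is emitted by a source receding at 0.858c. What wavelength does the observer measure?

β = 0.858
Wavelength Doppler factor = √(1.858/0.142) = √(13.08) = 3.617
λ_obs = 449 × 3.617 = 1624 nm (redshift)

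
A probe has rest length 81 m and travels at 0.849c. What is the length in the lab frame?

Proper length L₀ = 81 m
γ = 1/√(1 - 0.849²) = 1.8925
L = L₀/γ = 81/1.8925 = 42.80 m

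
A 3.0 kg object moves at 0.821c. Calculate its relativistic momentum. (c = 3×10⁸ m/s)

γ = 1/√(1 - 0.821²) = 1.7515
v = 0.821 × 3×10⁸ = 2.463×10⁸ m/s
p = γmv = 1.7515 × 3.0 × 2.463×10⁸ = 1.294×10⁹ kg·m/s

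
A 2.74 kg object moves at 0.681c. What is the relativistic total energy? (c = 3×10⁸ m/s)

γ = 1/√(1 - 0.681²) = 1.3656
mc² = 2.74 × (3×10⁸)² = 2.466×10¹⁷ J
E = γmc² = 1.3656 × 2.466×10¹⁷ = 3.368×10¹⁷ J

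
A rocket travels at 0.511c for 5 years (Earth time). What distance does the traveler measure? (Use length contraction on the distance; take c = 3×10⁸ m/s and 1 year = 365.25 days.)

Earth distance: d = v × t = 0.511c × 5 yr = 2.4189×10¹⁶ m
γ = 1.1634
d' = d/γ = 2.4189×10¹⁶/1.1634 = 2.079×10¹⁶ m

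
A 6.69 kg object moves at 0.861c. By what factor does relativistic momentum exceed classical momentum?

p_rel = γmv, p_class = mv
Ratio = γ = 1/√(1 - 0.861²) = 1.966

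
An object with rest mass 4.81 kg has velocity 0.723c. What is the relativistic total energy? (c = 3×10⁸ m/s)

γ = 1/√(1 - 0.723²) = 1.4475
mc² = 4.81 × (3×10⁸)² = 4.329×10¹⁷ J
E = γmc² = 1.4475 × 4.329×10¹⁷ = 6.266×10¹⁷ J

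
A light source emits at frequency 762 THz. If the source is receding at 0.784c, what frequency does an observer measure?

β = v/c = 0.784
(1-β)/(1+β) = 0.216/1.784 = 0.121076
Doppler factor = √(0.121076) = 0.34796
f_obs = 762 × 0.34796 = 265.1 THz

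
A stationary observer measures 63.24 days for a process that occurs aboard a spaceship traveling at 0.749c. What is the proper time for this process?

Dilated time Δt = 63.24 days
γ = 1/√(1 - 0.749²) = 1.5093
Δt₀ = Δt/γ = 63.24/1.5093 = 41.90 days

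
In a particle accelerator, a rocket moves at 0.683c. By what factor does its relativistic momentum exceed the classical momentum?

p_rel = γmv, p_class = mv
Ratio = γ = 1/√(1 - 0.683²)
= 1/√(0.533511) = 1.369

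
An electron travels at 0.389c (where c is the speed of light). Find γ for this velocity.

v/c = 0.389, so (v/c)² = 0.151321
1 - (v/c)² = 0.848679
γ = 1/√(0.848679) = 1.085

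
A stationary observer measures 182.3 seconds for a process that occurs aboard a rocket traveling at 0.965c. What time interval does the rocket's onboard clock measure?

Dilated time Δt = 182.3 seconds
γ = 1/√(1 - 0.965²) = 3.813
Δt₀ = Δt/γ = 182.3/3.813 = 47.81 seconds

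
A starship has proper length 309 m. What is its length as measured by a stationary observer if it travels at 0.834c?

Proper length L₀ = 309 m
γ = 1/√(1 - 0.834²) = 1.812
L = L₀/γ = 309/1.812 = 170.5 m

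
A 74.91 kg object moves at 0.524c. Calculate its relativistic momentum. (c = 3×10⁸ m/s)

γ = 1/√(1 - 0.524²) = 1.1741
v = 0.524 × 3×10⁸ = 1.572×10⁸ m/s
p = γmv = 1.1741 × 74.91 × 1.572×10⁸ = 1.383×10¹⁰ kg·m/s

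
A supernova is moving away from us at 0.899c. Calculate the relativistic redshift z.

β = 0.899
(1+β)/(1-β) = 1.899/0.101 = 18.80
√(18.80) = 4.336
z = 4.336 - 1 = 3.336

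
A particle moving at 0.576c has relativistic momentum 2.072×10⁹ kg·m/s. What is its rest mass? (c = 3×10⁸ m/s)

γ = 1/√(1 - 0.576²) = 1.2233
v = 0.576 × 3×10⁸ = 1.728×10⁸ m/s
m = p/(γv) = 2.072×10⁹/(1.2233 × 1.728×10⁸) = 9.802 kg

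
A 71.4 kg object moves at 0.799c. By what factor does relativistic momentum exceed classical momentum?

p_rel = γmv, p_class = mv
Ratio = γ = 1/√(1 - 0.799²) = 1.663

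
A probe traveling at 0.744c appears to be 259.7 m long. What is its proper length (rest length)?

Contracted length L = 259.7 m
γ = 1/√(1 - 0.744²) = 1.4966
L₀ = γL = 1.4966 × 259.7 = 388.7 m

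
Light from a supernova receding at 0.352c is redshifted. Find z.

β = 0.352
(1+β)/(1-β) = 1.352/0.648 = 2.0864
√(2.0864) = 1.4444
z = 1.4444 - 1 = 0.4444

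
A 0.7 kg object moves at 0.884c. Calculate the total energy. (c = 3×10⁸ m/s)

γ = 1/√(1 - 0.884²) = 2.139
mc² = 0.7 × (3×10⁸)² = 6.300×10¹⁶ J
E = γmc² = 2.139 × 6.300×10¹⁶ = 1.348×10¹⁷ J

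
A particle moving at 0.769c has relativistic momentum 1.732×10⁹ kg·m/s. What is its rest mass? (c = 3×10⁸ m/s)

γ = 1/√(1 - 0.769²) = 1.5643
v = 0.769 × 3×10⁸ = 2.307×10⁸ m/s
m = p/(γv) = 1.732×10⁹/(1.5643 × 2.307×10⁸) = 4.799 kg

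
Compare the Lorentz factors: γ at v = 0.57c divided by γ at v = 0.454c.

γ₁ = 1/√(1 - 0.57²) = 1.2171
γ₂ = 1/√(1 - 0.454²) = 1.1223
γ₁/γ₂ = 1.2171/1.1223 = 1.084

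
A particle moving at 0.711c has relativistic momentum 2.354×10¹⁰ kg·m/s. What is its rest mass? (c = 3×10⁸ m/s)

γ = 1/√(1 - 0.711²) = 1.4221
v = 0.711 × 3×10⁸ = 2.133×10⁸ m/s
m = p/(γv) = 2.354×10¹⁰/(1.4221 × 2.133×10⁸) = 77.60 kg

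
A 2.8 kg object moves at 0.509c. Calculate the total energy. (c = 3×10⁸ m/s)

γ = 1/√(1 - 0.509²) = 1.162
mc² = 2.8 × (3×10⁸)² = 2.520×10¹⁷ J
E = γmc² = 1.162 × 2.520×10¹⁷ = 2.928×10¹⁷ J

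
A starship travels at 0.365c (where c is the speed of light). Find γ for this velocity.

v/c = 0.365, so (v/c)² = 0.133225
1 - (v/c)² = 0.866775
γ = 1/√(0.866775) = 1.074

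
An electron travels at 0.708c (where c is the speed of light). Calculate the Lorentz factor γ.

v/c = 0.708, so (v/c)² = 0.501264
1 - (v/c)² = 0.498736
γ = 1/√(0.498736) = 1.416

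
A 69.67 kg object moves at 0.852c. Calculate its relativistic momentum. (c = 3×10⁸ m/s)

γ = 1/√(1 - 0.852²) = 1.910
v = 0.852 × 3×10⁸ = 2.556×10⁸ m/s
p = γmv = 1.910 × 69.67 × 2.556×10⁸ = 3.401×10¹⁰ kg·m/s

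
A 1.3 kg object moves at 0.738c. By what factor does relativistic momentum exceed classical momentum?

p_rel = γmv, p_class = mv
Ratio = γ = 1/√(1 - 0.738²) = 1.482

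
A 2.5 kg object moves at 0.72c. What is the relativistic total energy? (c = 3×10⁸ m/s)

γ = 1/√(1 - 0.72²) = 1.441
mc² = 2.5 × (3×10⁸)² = 2.250×10¹⁷ J
E = γmc² = 1.441 × 2.250×10¹⁷ = 3.242×10¹⁷ J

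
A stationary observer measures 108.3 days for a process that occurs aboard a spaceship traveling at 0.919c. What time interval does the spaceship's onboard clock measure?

Dilated time Δt = 108.3 days
γ = 1/√(1 - 0.919²) = 2.5364
Δt₀ = Δt/γ = 108.3/2.5364 = 42.70 days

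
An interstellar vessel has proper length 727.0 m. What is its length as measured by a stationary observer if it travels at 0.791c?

Proper length L₀ = 727.0 m
γ = 1/√(1 - 0.791²) = 1.6345
L = L₀/γ = 727.0/1.6345 = 444.8 m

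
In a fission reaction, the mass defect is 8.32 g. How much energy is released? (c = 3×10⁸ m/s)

Convert mass defect: Δm = 8.32 g = 0.00832 kg
E = Δm·c² = 0.00832 × (3×10⁸)²
= 0.00832 × 9×10¹⁶ = 7.488×10¹⁴ J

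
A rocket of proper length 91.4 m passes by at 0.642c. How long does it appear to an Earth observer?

Proper length L₀ = 91.4 m
γ = 1/√(1 - 0.642²) = 1.3043
L = L₀/γ = 91.4/1.3043 = 70.08 m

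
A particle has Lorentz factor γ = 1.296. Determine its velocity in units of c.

From γ = 1/√(1 - v²/c²):
1/γ² = 1/1.296² = 0.5954
v²/c² = 1 - 0.5954 = 0.4046
v/c = √(0.4046) = 0.6361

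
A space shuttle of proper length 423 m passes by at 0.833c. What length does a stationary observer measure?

Proper length L₀ = 423 m
γ = 1/√(1 - 0.833²) = 1.8074
L = L₀/γ = 423/1.8074 = 234.0 m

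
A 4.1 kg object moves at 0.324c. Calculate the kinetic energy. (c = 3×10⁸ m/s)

γ = 1/√(1 - 0.324²) = 1.05702
γ - 1 = 0.05702
KE = (γ-1)mc² = 0.05702 × 4.1 × (3×10⁸)² = 2.104×10¹⁶ J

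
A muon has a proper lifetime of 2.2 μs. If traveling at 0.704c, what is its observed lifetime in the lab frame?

Proper lifetime τ₀ = 2.2 μs
γ = 1/√(1 - 0.704²) = 1.408
τ = γτ₀ = 1.408 × 2.2 μs = 3.098 μs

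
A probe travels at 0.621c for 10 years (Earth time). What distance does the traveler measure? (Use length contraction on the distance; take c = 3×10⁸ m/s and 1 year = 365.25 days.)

Earth distance: d = v × t = 0.621c × 10 yr = 5.8792×10¹⁶ m
γ = 1.2758
d' = d/γ = 5.8792×10¹⁶/1.2758 = 4.608×10¹⁶ m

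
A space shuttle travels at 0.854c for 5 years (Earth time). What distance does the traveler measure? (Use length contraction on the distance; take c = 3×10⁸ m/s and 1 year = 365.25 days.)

Earth distance: d = v × t = 0.854c × 5 yr = 4.0425×10¹⁶ m
γ = 1.9221
d' = d/γ = 4.0425×10¹⁶/1.9221 = 2.103×10¹⁶ m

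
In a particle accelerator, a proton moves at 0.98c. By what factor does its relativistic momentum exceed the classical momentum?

p_rel = γmv, p_class = mv
Ratio = γ = 1/√(1 - 0.98²)
= 1/√(0.0396) = 5.025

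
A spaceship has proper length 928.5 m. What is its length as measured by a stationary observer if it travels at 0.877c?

Proper length L₀ = 928.5 m
γ = 1/√(1 - 0.877²) = 2.0812
L = L₀/γ = 928.5/2.0812 = 446.1 m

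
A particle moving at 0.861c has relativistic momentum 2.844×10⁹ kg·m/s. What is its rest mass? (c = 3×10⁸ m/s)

γ = 1/√(1 - 0.861²) = 1.966
v = 0.861 × 3×10⁸ = 2.583×10⁸ m/s
m = p/(γv) = 2.844×10⁹/(1.966 × 2.583×10⁸) = 5.600 kg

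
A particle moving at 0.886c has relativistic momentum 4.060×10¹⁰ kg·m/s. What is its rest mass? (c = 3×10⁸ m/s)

γ = 1/√(1 - 0.886²) = 2.1566
v = 0.886 × 3×10⁸ = 2.658×10⁸ m/s
m = p/(γv) = 4.060×10¹⁰/(2.1566 × 2.658×10⁸) = 70.83 kg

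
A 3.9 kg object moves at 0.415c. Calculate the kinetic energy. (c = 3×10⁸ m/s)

γ = 1/√(1 - 0.415²) = 1.09912
γ - 1 = 0.09912
KE = (γ-1)mc² = 0.09912 × 3.9 × (3×10⁸)² = 3.479×10¹⁶ J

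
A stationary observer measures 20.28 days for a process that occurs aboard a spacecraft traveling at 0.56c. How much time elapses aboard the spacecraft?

Dilated time Δt = 20.28 days
γ = 1/√(1 - 0.56²) = 1.207
Δt₀ = Δt/γ = 20.28/1.207 = 16.80 days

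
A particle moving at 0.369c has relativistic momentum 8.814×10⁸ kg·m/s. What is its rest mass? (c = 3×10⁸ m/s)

γ = 1/√(1 - 0.369²) = 1.076
v = 0.369 × 3×10⁸ = 1.107×10⁸ m/s
m = p/(γv) = 8.814×10⁸/(1.076 × 1.107×10⁸) = 7.400 kg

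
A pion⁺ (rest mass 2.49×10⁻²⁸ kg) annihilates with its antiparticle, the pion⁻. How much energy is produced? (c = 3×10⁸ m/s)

Both particles have the same rest mass, so total mass = 2m
E = 2m·c² = 2 × 2.49×10⁻²⁸ × (3×10⁸)²
= 2 × 2.49×10⁻²⁸ × 9×10¹⁶
= 4.482×10⁻¹¹ J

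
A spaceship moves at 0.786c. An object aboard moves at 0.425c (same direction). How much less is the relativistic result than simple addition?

Classical: u' + v = 0.425 + 0.786 = 1.211c
Relativistic: u = (0.425 + 0.786)/(1 + 0.33405) = 1.211/1.33405 = 0.9078c
Difference: 1.211 - 0.9078 = 0.3032c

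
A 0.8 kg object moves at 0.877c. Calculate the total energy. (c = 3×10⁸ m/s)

γ = 1/√(1 - 0.877²) = 2.081
mc² = 0.8 × (3×10⁸)² = 7.200×10¹⁶ J
E = γmc² = 2.081 × 7.200×10¹⁶ = 1.498×10¹⁷ J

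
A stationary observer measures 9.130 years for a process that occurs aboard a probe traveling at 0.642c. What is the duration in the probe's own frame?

Dilated time Δt = 9.130 years
γ = 1/√(1 - 0.642²) = 1.3043
Δt₀ = Δt/γ = 9.130/1.3043 = 7.000 years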